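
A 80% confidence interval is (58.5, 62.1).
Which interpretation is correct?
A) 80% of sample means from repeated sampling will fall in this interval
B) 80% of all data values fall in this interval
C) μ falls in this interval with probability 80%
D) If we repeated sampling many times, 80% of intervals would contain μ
D

A) Wrong — coverage applies to intervals containing μ, not to future x̄ values.
B) Wrong — a CI is about the parameter μ, not individual data values.
C) Wrong — μ is fixed; the randomness lives in the interval, not in μ.
D) Correct — this is the frequentist long-run coverage interpretation.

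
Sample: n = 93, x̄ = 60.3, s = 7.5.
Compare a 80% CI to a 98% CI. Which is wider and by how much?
98% CI is wider by 1.67

df = 92
80% CI: t* = 1.291, (59.30, 61.30), width = 2 · t* · s/√n = 2.01
98% CI: t* = 2.368, (58.46, 62.14), width = 2 · t* · s/√n = 3.68

The 98% CI is wider by 3.68 - 2.01 = 1.67.
Higher confidence requires a wider interval.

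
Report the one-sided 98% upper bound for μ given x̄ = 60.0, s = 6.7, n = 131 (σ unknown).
μ ≤ 61.21

Upper bound (one-sided):
t* = 2.075 (one-sided for 98%)
Upper bound = x̄ + t* · s/√n = 60.0 + 2.075 · 6.7/√131 = 61.21

We are 98% confident that μ ≤ 61.21.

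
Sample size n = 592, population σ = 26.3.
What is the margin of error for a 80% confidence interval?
Margin of error = 1.39

Margin of error = z* · σ/√n
= 1.282 · 26.3/√592
= 1.282 · 26.3/24.3311
= 1.39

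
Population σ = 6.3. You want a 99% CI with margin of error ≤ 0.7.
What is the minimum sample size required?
n ≥ 538

For margin E ≤ 0.7:
n ≥ (z* · σ / E)²
n ≥ (2.576 · 6.3 / 0.7)²
n ≥ 537.50

Minimum n = 538 (rounding up)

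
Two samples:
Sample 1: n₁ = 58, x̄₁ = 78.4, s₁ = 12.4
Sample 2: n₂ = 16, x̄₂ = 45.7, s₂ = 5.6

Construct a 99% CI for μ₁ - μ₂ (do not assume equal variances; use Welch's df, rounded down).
(26.97, 38.43)

Difference: x̄₁ - x̄₂ = 32.70
SE = √(s₁²/n₁ + s₂²/n₂) = √(12.4²/58 + 5.6²/16) = 2.1473
df = 56.04 → 56 (Welch–Satterthwaite, rounded down)
t* = 2.667

CI: 32.70 ± 2.667 · 2.1473 = 32.70 ± 5.73 = (26.97, 38.43)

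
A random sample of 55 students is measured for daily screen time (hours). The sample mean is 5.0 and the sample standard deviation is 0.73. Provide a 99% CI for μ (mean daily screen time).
(4.74, 5.26)

t-interval (σ unknown):
df = n - 1 = 54
t* = 2.670 for 99% confidence

Margin of error = t* · s/√n = 2.670 · 0.73/√55 = 0.26

CI: (4.74, 5.26)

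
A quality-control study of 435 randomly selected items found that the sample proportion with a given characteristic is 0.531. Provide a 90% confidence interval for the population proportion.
(0.492, 0.570)

Proportion CI:
SE = √(p̂(1-p̂)/n) = √(0.531 · 0.469 / 435) = 0.02393

z* = 1.645
Margin = z* · SE = 1.645 · 0.02393 = 0.0394

CI: 0.531 ± 0.0394 = (0.492, 0.570)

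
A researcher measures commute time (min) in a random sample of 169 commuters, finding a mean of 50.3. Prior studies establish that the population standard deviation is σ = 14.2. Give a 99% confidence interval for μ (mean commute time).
(47.49, 53.11)

z-interval (σ known):
z* = 2.576 for 99% confidence

Margin of error = z* · σ/√n = 2.576 · 14.2/√169 = 2.81

CI: (50.3 - 2.81, 50.3 + 2.81) = (47.49, 53.11)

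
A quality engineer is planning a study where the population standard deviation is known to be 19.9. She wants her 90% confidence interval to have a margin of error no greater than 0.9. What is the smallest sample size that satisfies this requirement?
n ≥ 1323

For margin E ≤ 0.9:
n ≥ (z* · σ / E)²
n ≥ (1.645 · 19.9 / 0.9)²
n ≥ 1322.98

Minimum n = 1323 (rounding up)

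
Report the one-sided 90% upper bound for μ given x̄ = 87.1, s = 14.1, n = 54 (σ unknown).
μ ≤ 89.59

Upper bound (one-sided):
t* = 1.298 (one-sided for 90%)
Upper bound = x̄ + t* · s/√n = 87.1 + 1.298 · 14.1/√54 = 89.59

We are 90% confident that μ ≤ 89.59.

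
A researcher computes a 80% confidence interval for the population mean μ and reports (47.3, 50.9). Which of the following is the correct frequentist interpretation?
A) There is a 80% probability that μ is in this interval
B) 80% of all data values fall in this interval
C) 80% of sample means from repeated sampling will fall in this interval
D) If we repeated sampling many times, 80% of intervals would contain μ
D

A) Wrong — μ is fixed; the randomness lives in the interval, not in μ.
B) Wrong — a CI is about the parameter μ, not individual data values.
C) Wrong — coverage applies to intervals containing μ, not to future x̄ values.
D) Correct — this is the frequentist long-run coverage interpretation.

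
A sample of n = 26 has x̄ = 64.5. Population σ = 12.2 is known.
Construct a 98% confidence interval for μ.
(58.93, 70.07)

z-interval (σ known):
z* = 2.326 for 98% confidence

Margin of error = z* · σ/√n = 2.326 · 12.2/√26 = 5.57

CI: (64.5 - 5.57, 64.5 + 5.57) = (58.93, 70.07)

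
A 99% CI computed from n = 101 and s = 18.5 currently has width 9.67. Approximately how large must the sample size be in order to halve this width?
n ≈ 404

CI width ∝ 1/√n
To reduce width by factor 2, need √n to grow by 2 → need 2² = 4 times as many samples.

Current: n = 101, width = 9.67
New: n = 404, width ≈ 4.76

Width reduced by factor of 9.67/4.76 = 2.03.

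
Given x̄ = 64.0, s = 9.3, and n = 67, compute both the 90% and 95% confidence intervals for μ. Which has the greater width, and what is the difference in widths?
95% CI is wider by 0.75

df = 66
90% CI: t* = 1.668, (62.10, 65.90), width = 2 · t* · s/√n = 3.79
95% CI: t* = 1.997, (61.73, 66.27), width = 2 · t* · s/√n = 4.54

The 95% CI is wider by 4.54 - 3.79 = 0.75.
Higher confidence requires a wider interval.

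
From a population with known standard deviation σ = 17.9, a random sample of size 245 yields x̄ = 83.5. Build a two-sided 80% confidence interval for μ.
(82.03, 84.97)

z-interval (σ known):
z* = 1.282 for 80% confidence

Margin of error = z* · σ/√n = 1.282 · 17.9/√245 = 1.47

CI: (83.5 - 1.47, 83.5 + 1.47) = (82.03, 84.97)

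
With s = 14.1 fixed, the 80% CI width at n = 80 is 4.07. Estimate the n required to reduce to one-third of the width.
n ≈ 720

CI width ∝ 1/√n
To reduce width by factor 3, need √n to grow by 3 → need 3² = 9 times as many samples.

Current: n = 80, width = 4.07
New: n = 720, width ≈ 1.35

Width reduced by factor of 4.07/1.35 = 3.01.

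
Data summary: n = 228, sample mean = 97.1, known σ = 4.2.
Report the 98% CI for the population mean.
(96.45, 97.75)

z-interval (σ known):
z* = 2.326 for 98% confidence

Margin of error = z* · σ/√n = 2.326 · 4.2/√228 = 0.65

CI: (97.1 - 0.65, 97.1 + 0.65) = (96.45, 97.75)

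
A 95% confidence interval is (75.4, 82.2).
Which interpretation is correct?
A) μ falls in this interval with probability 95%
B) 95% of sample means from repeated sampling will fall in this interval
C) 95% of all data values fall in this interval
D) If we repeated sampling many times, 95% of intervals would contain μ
D

A) Wrong — μ is fixed; the randomness lives in the interval, not in μ.
B) Wrong — coverage applies to intervals containing μ, not to future x̄ values.
C) Wrong — a CI is about the parameter μ, not individual data values.
D) Correct — this is the frequentist long-run coverage interpretation.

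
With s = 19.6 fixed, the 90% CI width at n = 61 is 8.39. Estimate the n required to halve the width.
n ≈ 244

CI width ∝ 1/√n
To reduce width by factor 2, need √n to grow by 2 → need 2² = 4 times as many samples.

Current: n = 61, width = 8.39
New: n = 244, width ≈ 4.14

Width reduced by factor of 8.39/4.14 = 2.03.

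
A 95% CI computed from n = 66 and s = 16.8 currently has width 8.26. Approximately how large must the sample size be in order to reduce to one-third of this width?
n ≈ 594

CI width ∝ 1/√n
To reduce width by factor 3, need √n to grow by 3 → need 3² = 9 times as many samples.

Current: n = 66, width = 8.26
New: n = 594, width ≈ 2.71

Width reduced by factor of 8.26/2.71 = 3.05.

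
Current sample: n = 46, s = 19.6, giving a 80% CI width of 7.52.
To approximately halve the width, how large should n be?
n ≈ 184

CI width ∝ 1/√n
To reduce width by factor 2, need √n to grow by 2 → need 2² = 4 times as many samples.

Current: n = 46, width = 7.52
New: n = 184, width ≈ 3.72

Width reduced by factor of 7.52/3.72 = 2.02.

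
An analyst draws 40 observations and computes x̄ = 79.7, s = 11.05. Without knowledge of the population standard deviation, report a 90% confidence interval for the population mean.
(76.76, 82.64)

t-interval (σ unknown):
df = n - 1 = 39
t* = 1.685 for 90% confidence

Margin of error = t* · s/√n = 1.685 · 11.05/√40 = 2.94

CI: (76.76, 82.64)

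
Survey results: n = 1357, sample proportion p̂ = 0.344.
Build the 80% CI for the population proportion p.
(0.327, 0.361)

Proportion CI:
SE = √(p̂(1-p̂)/n) = √(0.344 · 0.656 / 1357) = 0.01290

z* = 1.282
Margin = z* · SE = 1.282 · 0.01290 = 0.0165

CI: 0.344 ± 0.0165 = (0.327, 0.361)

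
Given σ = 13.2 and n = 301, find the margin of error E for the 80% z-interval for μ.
Margin of error = 0.98

Margin of error = z* · σ/√n
= 1.282 · 13.2/√301
= 1.282 · 13.2/17.3494
= 0.98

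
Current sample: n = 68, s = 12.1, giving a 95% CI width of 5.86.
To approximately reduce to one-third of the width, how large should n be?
n ≈ 612

CI width ∝ 1/√n
To reduce width by factor 3, need √n to grow by 3 → need 3² = 9 times as many samples.

Current: n = 68, width = 5.86
New: n = 612, width ≈ 1.92

Width reduced by factor of 5.86/1.92 = 3.05.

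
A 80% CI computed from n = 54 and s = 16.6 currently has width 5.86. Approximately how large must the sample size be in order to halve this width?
n ≈ 216

CI width ∝ 1/√n
To reduce width by factor 2, need √n to grow by 2 → need 2² = 4 times as many samples.

Current: n = 54, width = 5.86
New: n = 216, width ≈ 2.91

Width reduced by factor of 5.86/2.91 = 2.01.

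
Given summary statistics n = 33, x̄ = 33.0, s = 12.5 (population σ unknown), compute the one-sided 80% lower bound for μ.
μ ≥ 31.14

Lower bound (one-sided):
t* = 0.853 (one-sided for 80%)
Lower bound = x̄ - t* · s/√n = 33.0 - 0.853 · 12.5/√33 = 31.14

We are 80% confident that μ ≥ 31.14.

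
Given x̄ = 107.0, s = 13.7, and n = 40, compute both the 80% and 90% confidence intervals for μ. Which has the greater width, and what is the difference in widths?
90% CI is wider by 1.65

df = 39
80% CI: t* = 1.304, (104.18, 109.82), width = 2 · t* · s/√n = 5.65
90% CI: t* = 1.685, (103.35, 110.65), width = 2 · t* · s/√n = 7.30

The 90% CI is wider by 7.30 - 5.65 = 1.65.
Higher confidence requires a wider interval.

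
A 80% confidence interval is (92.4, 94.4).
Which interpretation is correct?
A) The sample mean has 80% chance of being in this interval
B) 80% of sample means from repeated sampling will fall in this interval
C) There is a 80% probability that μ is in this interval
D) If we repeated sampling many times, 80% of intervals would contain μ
D

A) Wrong — x̄ is observed and sits in the interval by construction.
B) Wrong — coverage applies to intervals containing μ, not to future x̄ values.
C) Wrong — μ is fixed; the randomness lives in the interval, not in μ.
D) Correct — this is the frequentist long-run coverage interpretation.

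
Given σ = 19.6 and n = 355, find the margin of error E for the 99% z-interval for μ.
Margin of error = 2.68

Margin of error = z* · σ/√n
= 2.576 · 19.6/√355
= 2.576 · 19.6/18.8414
= 2.68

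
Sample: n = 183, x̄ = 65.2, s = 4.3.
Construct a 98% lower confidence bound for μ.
μ ≥ 64.54

Lower bound (one-sided):
t* = 2.069 (one-sided for 98%)
Lower bound = x̄ - t* · s/√n = 65.2 - 2.069 · 4.3/√183 = 64.54

We are 98% confident that μ ≥ 64.54.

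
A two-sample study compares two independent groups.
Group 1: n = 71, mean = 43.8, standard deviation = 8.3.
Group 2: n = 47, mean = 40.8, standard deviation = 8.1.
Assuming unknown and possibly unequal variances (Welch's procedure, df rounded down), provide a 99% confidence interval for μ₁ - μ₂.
(-1.04, 7.04)

Difference: x̄₁ - x̄₂ = 3.00
SE = √(s₁²/n₁ + s₂²/n₂) = √(8.3²/71 + 8.1²/47) = 1.5383
df = 100.32 → 100 (Welch–Satterthwaite, rounded down)
t* = 2.626

CI: 3.00 ± 2.626 · 1.5383 = 3.00 ± 4.04 = (-1.04, 7.04)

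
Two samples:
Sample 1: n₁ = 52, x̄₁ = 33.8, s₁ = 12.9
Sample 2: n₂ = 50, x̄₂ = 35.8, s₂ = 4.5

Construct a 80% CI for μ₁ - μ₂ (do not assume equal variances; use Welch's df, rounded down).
(-4.46, 0.46)

Difference: x̄₁ - x̄₂ = -2.00
SE = √(s₁²/n₁ + s₂²/n₂) = √(12.9²/52 + 4.5²/50) = 1.8987
df = 63.66 → 63 (Welch–Satterthwaite, rounded down)
t* = 1.295

CI: -2.00 ± 1.295 · 1.8987 = -2.00 ± 2.46 = (-4.46, 0.46)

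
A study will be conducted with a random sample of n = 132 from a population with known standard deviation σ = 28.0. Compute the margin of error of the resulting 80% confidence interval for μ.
Margin of error = 3.12

Margin of error = z* · σ/√n
= 1.282 · 28.0/√132
= 1.282 · 28.0/11.4891
= 3.12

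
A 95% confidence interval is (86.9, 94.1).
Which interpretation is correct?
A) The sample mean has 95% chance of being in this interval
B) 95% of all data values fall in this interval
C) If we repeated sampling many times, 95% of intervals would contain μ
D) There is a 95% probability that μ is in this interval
C

A) Wrong — x̄ is observed and sits in the interval by construction.
B) Wrong — a CI is about the parameter μ, not individual data values.
C) Correct — this is the frequentist long-run coverage interpretation.
D) Wrong — μ is fixed; the randomness lives in the interval, not in μ.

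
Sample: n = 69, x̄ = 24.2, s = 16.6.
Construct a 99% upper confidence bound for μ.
μ ≤ 28.96

Upper bound (one-sided):
t* = 2.382 (one-sided for 99%)
Upper bound = x̄ + t* · s/√n = 24.2 + 2.382 · 16.6/√69 = 28.96

We are 99% confident that μ ≤ 28.96.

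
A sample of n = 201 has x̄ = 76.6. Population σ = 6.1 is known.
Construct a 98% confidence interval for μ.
(75.60, 77.60)

z-interval (σ known):
z* = 2.326 for 98% confidence

Margin of error = z* · σ/√n = 2.326 · 6.1/√201 = 1.00

CI: (76.6 - 1.00, 76.6 + 1.00) = (75.60, 77.60)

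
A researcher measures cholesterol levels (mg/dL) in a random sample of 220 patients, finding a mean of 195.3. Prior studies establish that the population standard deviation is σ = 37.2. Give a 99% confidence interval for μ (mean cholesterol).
(188.84, 201.76)

z-interval (σ known):
z* = 2.576 for 99% confidence

Margin of error = z* · σ/√n = 2.576 · 37.2/√220 = 6.46

CI: (195.3 - 6.46, 195.3 + 6.46) = (188.84, 201.76)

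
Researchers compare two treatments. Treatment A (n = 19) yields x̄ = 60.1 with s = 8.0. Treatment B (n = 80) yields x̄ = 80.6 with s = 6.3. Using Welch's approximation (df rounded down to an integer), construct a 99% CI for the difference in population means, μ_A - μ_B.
(-26.02, -14.98)

Difference: x̄₁ - x̄₂ = -20.50
SE = √(s₁²/n₁ + s₂²/n₂) = √(8.0²/19 + 6.3²/80) = 1.9658
df = 23.58 → 23 (Welch–Satterthwaite, rounded down)
t* = 2.807

CI: -20.50 ± 2.807 · 1.9658 = -20.50 ± 5.52 = (-26.02, -14.98)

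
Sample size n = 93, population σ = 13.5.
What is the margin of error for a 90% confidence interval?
Margin of error = 2.30

Margin of error = z* · σ/√n
= 1.645 · 13.5/√93
= 1.645 · 13.5/9.6437
= 2.30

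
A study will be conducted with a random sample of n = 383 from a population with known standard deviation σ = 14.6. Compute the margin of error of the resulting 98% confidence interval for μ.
Margin of error = 1.74

Margin of error = z* · σ/√n
= 2.326 · 14.6/√383
= 2.326 · 14.6/19.5704
= 1.74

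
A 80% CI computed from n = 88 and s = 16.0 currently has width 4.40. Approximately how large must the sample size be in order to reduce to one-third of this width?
n ≈ 792

CI width ∝ 1/√n
To reduce width by factor 3, need √n to grow by 3 → need 3² = 9 times as many samples.

Current: n = 88, width = 4.40
New: n = 792, width ≈ 1.46

Width reduced by factor of 4.40/1.46 = 3.01.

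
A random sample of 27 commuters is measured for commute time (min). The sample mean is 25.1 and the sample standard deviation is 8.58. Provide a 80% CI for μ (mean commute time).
(22.93, 27.27)

t-interval (σ unknown):
df = n - 1 = 26
t* = 1.315 for 80% confidence

Margin of error = t* · s/√n = 1.315 · 8.58/√27 = 2.17

CI: (22.93, 27.27)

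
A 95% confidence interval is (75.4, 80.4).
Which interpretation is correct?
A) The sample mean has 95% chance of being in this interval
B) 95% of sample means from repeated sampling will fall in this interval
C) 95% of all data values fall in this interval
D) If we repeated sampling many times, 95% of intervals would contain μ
D

A) Wrong — x̄ is observed and sits in the interval by construction.
B) Wrong — coverage applies to intervals containing μ, not to future x̄ values.
C) Wrong — a CI is about the parameter μ, not individual data values.
D) Correct — this is the frequentist long-run coverage interpretation.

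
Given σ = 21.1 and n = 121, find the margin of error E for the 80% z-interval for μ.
Margin of error = 2.46

Margin of error = z* · σ/√n
= 1.282 · 21.1/√121
= 1.282 · 21.1/11.0000
= 2.46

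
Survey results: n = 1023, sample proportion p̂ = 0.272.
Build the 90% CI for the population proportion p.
(0.249, 0.295)

Proportion CI:
SE = √(p̂(1-p̂)/n) = √(0.272 · 0.728 / 1023) = 0.01391

z* = 1.645
Margin = z* · SE = 1.645 · 0.01391 = 0.0229

CI: 0.272 ± 0.0229 = (0.249, 0.295)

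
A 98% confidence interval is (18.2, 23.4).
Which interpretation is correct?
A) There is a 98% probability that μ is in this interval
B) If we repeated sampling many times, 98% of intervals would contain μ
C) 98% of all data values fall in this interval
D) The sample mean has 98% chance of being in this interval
B

A) Wrong — μ is fixed; the randomness lives in the interval, not in μ.
B) Correct — this is the frequentist long-run coverage interpretation.
C) Wrong — a CI is about the parameter μ, not individual data values.
D) Wrong — x̄ is observed and sits in the interval by construction.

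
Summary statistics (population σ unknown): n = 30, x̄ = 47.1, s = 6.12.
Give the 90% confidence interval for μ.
(45.20, 49.00)

t-interval (σ unknown):
df = n - 1 = 29
t* = 1.699 for 90% confidence

Margin of error = t* · s/√n = 1.699 · 6.12/√30 = 1.90

CI: (45.20, 49.00)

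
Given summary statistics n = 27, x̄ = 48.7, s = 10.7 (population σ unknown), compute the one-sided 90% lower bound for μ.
μ ≥ 45.99

Lower bound (one-sided):
t* = 1.315 (one-sided for 90%)
Lower bound = x̄ - t* · s/√n = 48.7 - 1.315 · 10.7/√27 = 45.99

We are 90% confident that μ ≥ 45.99.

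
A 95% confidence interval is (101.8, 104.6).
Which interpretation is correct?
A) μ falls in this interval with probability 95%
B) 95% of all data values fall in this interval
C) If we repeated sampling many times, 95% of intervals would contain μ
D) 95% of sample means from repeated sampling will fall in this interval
C

A) Wrong — μ is fixed; the randomness lives in the interval, not in μ.
B) Wrong — a CI is about the parameter μ, not individual data values.
C) Correct — this is the frequentist long-run coverage interpretation.
D) Wrong — coverage applies to intervals containing μ, not to future x̄ values.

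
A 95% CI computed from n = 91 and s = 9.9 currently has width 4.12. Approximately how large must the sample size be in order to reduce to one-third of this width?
n ≈ 819

CI width ∝ 1/√n
To reduce width by factor 3, need √n to grow by 3 → need 3² = 9 times as many samples.

Current: n = 91, width = 4.12
New: n = 819, width ≈ 1.36

Width reduced by factor of 4.12/1.36 = 3.03.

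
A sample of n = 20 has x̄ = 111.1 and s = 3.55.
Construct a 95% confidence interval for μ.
(109.44, 112.76)

t-interval (σ unknown):
df = n - 1 = 19
t* = 2.093 for 95% confidence

Margin of error = t* · s/√n = 2.093 · 3.55/√20 = 1.66

CI: (109.44, 112.76)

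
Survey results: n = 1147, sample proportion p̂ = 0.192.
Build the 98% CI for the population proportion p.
(0.165, 0.219)

Proportion CI:
SE = √(p̂(1-p̂)/n) = √(0.192 · 0.808 / 1147) = 0.01163

z* = 2.326
Margin = z* · SE = 2.326 · 0.01163 = 0.0271

CI: 0.192 ± 0.0271 = (0.165, 0.219)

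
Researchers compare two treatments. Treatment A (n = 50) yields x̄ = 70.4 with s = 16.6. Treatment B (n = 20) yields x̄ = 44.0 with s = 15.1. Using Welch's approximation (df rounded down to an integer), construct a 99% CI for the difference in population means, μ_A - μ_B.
(15.25, 37.55)

Difference: x̄₁ - x̄₂ = 26.40
SE = √(s₁²/n₁ + s₂²/n₂) = √(16.6²/50 + 15.1²/20) = 4.1124
df = 38.34 → 38 (Welch–Satterthwaite, rounded down)
t* = 2.712

CI: 26.40 ± 2.712 · 4.1124 = 26.40 ± 11.15 = (15.25, 37.55)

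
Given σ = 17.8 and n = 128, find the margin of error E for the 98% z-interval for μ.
Margin of error = 3.66

Margin of error = z* · σ/√n
= 2.326 · 17.8/√128
= 2.326 · 17.8/11.3137
= 3.66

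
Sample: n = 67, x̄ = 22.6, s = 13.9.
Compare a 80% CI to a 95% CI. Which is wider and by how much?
95% CI is wider by 2.38

df = 66
80% CI: t* = 1.295, (20.40, 24.80), width = 2 · t* · s/√n = 4.40
95% CI: t* = 1.997, (19.21, 25.99), width = 2 · t* · s/√n = 6.78

The 95% CI is wider by 6.78 - 4.40 = 2.38.
Higher confidence requires a wider interval.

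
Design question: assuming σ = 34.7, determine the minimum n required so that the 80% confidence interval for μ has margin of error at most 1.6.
n ≥ 774

For margin E ≤ 1.6:
n ≥ (z* · σ / E)²
n ≥ (1.282 · 34.7 / 1.6)²
n ≥ 773.03

Minimum n = 774 (rounding up)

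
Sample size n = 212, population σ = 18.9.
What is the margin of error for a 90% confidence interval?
Margin of error = 2.14

Margin of error = z* · σ/√n
= 1.645 · 18.9/√212
= 1.645 · 18.9/14.5602
= 2.14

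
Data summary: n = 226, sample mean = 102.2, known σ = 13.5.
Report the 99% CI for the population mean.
(99.89, 104.51)

z-interval (σ known):
z* = 2.576 for 99% confidence

Margin of error = z* · σ/√n = 2.576 · 13.5/√226 = 2.31

CI: (102.2 - 2.31, 102.2 + 2.31) = (99.89, 104.51)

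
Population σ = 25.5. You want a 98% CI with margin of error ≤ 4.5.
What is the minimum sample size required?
n ≥ 174

For margin E ≤ 4.5:
n ≥ (z* · σ / E)²
n ≥ (2.326 · 25.5 / 4.5)²
n ≥ 173.73

Minimum n = 174 (rounding up)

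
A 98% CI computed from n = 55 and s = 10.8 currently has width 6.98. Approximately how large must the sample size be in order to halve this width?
n ≈ 220

CI width ∝ 1/√n
To reduce width by factor 2, need √n to grow by 2 → need 2² = 4 times as many samples.

Current: n = 55, width = 6.98
New: n = 220, width ≈ 3.41

Width reduced by factor of 6.98/3.41 = 2.05.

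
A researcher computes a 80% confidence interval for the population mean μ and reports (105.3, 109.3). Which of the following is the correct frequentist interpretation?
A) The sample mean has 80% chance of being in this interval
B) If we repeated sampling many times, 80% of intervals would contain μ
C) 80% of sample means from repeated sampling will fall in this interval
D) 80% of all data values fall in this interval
B

A) Wrong — x̄ is observed and sits in the interval by construction.
B) Correct — this is the frequentist long-run coverage interpretation.
C) Wrong — coverage applies to intervals containing μ, not to future x̄ values.
D) Wrong — a CI is about the parameter μ, not individual data values.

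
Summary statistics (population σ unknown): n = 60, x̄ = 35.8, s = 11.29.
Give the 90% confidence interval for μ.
(33.36, 38.24)

t-interval (σ unknown):
df = n - 1 = 59
t* = 1.671 for 90% confidence

Margin of error = t* · s/√n = 1.671 · 11.29/√60 = 2.44

CI: (33.36, 38.24)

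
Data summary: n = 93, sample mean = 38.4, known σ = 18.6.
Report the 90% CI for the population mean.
(35.23, 41.57)

z-interval (σ known):
z* = 1.645 for 90% confidence

Margin of error = z* · σ/√n = 1.645 · 18.6/√93 = 3.17

CI: (38.4 - 3.17, 38.4 + 3.17) = (35.23, 41.57)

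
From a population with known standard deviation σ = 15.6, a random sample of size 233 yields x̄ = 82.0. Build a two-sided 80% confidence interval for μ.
(80.69, 83.31)

z-interval (σ known):
z* = 1.282 for 80% confidence

Margin of error = z* · σ/√n = 1.282 · 15.6/√233 = 1.31

CI: (82.0 - 1.31, 82.0 + 1.31) = (80.69, 83.31)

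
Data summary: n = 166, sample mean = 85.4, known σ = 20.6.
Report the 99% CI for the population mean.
(81.28, 89.52)

z-interval (σ known):
z* = 2.576 for 99% confidence

Margin of error = z* · σ/√n = 2.576 · 20.6/√166 = 4.12

CI: (85.4 - 4.12, 85.4 + 4.12) = (81.28, 89.52)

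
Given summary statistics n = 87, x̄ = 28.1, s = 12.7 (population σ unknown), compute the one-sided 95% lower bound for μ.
μ ≥ 25.84

Lower bound (one-sided):
t* = 1.663 (one-sided for 95%)
Lower bound = x̄ - t* · s/√n = 28.1 - 1.663 · 12.7/√87 = 25.84

We are 95% confident that μ ≥ 25.84.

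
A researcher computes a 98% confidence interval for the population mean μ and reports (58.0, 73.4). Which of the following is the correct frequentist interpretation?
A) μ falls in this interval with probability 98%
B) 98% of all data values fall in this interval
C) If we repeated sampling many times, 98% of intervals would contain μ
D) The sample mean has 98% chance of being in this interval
C

A) Wrong — μ is fixed; the randomness lives in the interval, not in μ.
B) Wrong — a CI is about the parameter μ, not individual data values.
C) Correct — this is the frequentist long-run coverage interpretation.
D) Wrong — x̄ is observed and sits in the interval by construction.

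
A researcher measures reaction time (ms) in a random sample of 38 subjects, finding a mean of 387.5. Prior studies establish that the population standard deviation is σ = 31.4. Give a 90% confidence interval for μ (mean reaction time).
(379.12, 395.88)

z-interval (σ known):
z* = 1.645 for 90% confidence

Margin of error = z* · σ/√n = 1.645 · 31.4/√38 = 8.38

CI: (387.5 - 8.38, 387.5 + 8.38) = (379.12, 395.88)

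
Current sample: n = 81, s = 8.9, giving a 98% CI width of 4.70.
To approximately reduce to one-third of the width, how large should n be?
n ≈ 729

CI width ∝ 1/√n
To reduce width by factor 3, need √n to grow by 3 → need 3² = 9 times as many samples.

Current: n = 81, width = 4.70
New: n = 729, width ≈ 1.54

Width reduced by factor of 4.70/1.54 = 3.05.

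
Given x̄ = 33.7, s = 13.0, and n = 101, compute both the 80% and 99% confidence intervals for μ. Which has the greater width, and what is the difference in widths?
99% CI is wider by 3.45

df = 100
80% CI: t* = 1.290, (32.03, 35.37), width = 2 · t* · s/√n = 3.34
99% CI: t* = 2.626, (30.30, 37.10), width = 2 · t* · s/√n = 6.79

The 99% CI is wider by 6.79 - 3.34 = 3.45.
Higher confidence requires a wider interval.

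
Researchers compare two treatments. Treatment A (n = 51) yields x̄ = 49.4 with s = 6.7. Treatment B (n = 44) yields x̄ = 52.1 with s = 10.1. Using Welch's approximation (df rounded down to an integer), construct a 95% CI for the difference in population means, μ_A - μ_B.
(-6.26, 0.86)

Difference: x̄₁ - x̄₂ = -2.70
SE = √(s₁²/n₁ + s₂²/n₂) = √(6.7²/51 + 10.1²/44) = 1.7885
df = 72.82 → 72 (Welch–Satterthwaite, rounded down)
t* = 1.993

CI: -2.70 ± 1.993 · 1.7885 = -2.70 ± 3.56 = (-6.26, 0.86)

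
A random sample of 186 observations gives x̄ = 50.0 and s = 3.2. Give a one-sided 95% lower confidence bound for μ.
μ ≥ 49.61

Lower bound (one-sided):
t* = 1.653 (one-sided for 95%)
Lower bound = x̄ - t* · s/√n = 50.0 - 1.653 · 3.2/√186 = 49.61

We are 95% confident that μ ≥ 49.61.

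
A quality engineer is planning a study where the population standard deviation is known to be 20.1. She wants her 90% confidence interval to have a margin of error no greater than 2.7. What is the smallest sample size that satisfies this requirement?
n ≥ 150

For margin E ≤ 2.7:
n ≥ (z* · σ / E)²
n ≥ (1.645 · 20.1 / 2.7)²
n ≥ 149.97

Minimum n = 150 (rounding up)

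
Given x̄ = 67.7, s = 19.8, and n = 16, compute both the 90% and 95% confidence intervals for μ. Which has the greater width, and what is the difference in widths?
95% CI is wider by 3.75

df = 15
90% CI: t* = 1.753, (59.02, 76.38), width = 2 · t* · s/√n = 17.35
95% CI: t* = 2.131, (57.15, 78.25), width = 2 · t* · s/√n = 21.10

The 95% CI is wider by 21.10 - 17.35 = 3.75.
Higher confidence requires a wider interval.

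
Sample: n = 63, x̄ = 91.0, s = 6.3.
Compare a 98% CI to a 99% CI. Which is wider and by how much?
99% CI is wider by 0.43

df = 62
98% CI: t* = 2.388, (89.10, 92.90), width = 2 · t* · s/√n = 3.79
99% CI: t* = 2.657, (88.89, 93.11), width = 2 · t* · s/√n = 4.22

The 99% CI is wider by 4.22 - 3.79 = 0.43.
Higher confidence requires a wider interval.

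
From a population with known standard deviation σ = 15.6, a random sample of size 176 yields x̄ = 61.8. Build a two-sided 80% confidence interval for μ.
(60.29, 63.31)

z-interval (σ known):
z* = 1.282 for 80% confidence

Margin of error = z* · σ/√n = 1.282 · 15.6/√176 = 1.51

CI: (61.8 - 1.51, 61.8 + 1.51) = (60.29, 63.31)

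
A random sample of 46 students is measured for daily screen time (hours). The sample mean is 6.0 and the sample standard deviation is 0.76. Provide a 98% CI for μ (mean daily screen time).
(5.73, 6.27)

t-interval (σ unknown):
df = n - 1 = 45
t* = 2.412 for 98% confidence

Margin of error = t* · s/√n = 2.412 · 0.76/√46 = 0.27

CI: (5.73, 6.27)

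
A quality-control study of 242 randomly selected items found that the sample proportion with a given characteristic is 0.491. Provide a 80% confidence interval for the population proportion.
(0.450, 0.532)

Proportion CI:
SE = √(p̂(1-p̂)/n) = √(0.491 · 0.509 / 242) = 0.03214

z* = 1.282
Margin = z* · SE = 1.282 · 0.03214 = 0.0412

CI: 0.491 ± 0.0412 = (0.450, 0.532)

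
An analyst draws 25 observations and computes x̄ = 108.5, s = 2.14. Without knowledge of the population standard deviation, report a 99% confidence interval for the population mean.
(107.30, 109.70)

t-interval (σ unknown):
df = n - 1 = 24
t* = 2.797 for 99% confidence

Margin of error = t* · s/√n = 2.797 · 2.14/√25 = 1.20

CI: (107.30, 109.70)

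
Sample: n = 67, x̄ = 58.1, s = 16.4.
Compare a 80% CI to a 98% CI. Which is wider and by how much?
98% CI is wider by 4.36

df = 66
80% CI: t* = 1.295, (55.51, 60.69), width = 2 · t* · s/√n = 5.19
98% CI: t* = 2.384, (53.32, 62.88), width = 2 · t* · s/√n = 9.55

The 98% CI is wider by 9.55 - 5.19 = 4.36.
Higher confidence requires a wider interval.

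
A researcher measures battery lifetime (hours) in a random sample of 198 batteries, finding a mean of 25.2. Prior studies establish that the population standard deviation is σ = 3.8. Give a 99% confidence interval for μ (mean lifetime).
(24.50, 25.90)

z-interval (σ known):
z* = 2.576 for 99% confidence

Margin of error = z* · σ/√n = 2.576 · 3.8/√198 = 0.70

CI: (25.2 - 0.70, 25.2 + 0.70) = (24.50, 25.90)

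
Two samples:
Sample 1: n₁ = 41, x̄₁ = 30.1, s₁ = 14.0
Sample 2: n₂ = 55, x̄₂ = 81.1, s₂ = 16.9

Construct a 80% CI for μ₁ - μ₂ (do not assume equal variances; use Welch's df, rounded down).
(-55.08, -46.92)

Difference: x̄₁ - x̄₂ = -51.00
SE = √(s₁²/n₁ + s₂²/n₂) = √(14.0²/41 + 16.9²/55) = 3.1581
df = 92.90 → 92 (Welch–Satterthwaite, rounded down)
t* = 1.291

CI: -51.00 ± 1.291 · 3.1581 = -51.00 ± 4.08 = (-55.08, -46.92)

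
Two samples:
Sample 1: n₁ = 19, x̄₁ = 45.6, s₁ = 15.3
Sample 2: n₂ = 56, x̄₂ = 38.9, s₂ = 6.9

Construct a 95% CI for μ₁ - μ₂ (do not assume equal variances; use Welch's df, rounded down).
(-0.87, 14.27)

Difference: x̄₁ - x̄₂ = 6.70
SE = √(s₁²/n₁ + s₂²/n₂) = √(15.3²/19 + 6.9²/56) = 3.6291
df = 20.54 → 20 (Welch–Satterthwaite, rounded down)
t* = 2.086

CI: 6.70 ± 2.086 · 3.6291 = 6.70 ± 7.57 = (-0.87, 14.27)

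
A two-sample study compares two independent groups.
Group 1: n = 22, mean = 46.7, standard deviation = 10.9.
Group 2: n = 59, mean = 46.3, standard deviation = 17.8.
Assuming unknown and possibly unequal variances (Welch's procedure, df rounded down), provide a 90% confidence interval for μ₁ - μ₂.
(-5.08, 5.88)

Difference: x̄₁ - x̄₂ = 0.40
SE = √(s₁²/n₁ + s₂²/n₂) = √(10.9²/22 + 17.8²/59) = 3.2819
df = 61.51 → 61 (Welch–Satterthwaite, rounded down)
t* = 1.670

CI: 0.40 ± 1.670 · 3.2819 = 0.40 ± 5.48 = (-5.08, 5.88)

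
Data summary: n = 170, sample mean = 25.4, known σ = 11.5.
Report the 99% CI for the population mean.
(23.13, 27.67)

z-interval (σ known):
z* = 2.576 for 99% confidence

Margin of error = z* · σ/√n = 2.576 · 11.5/√170 = 2.27

CI: (25.4 - 2.27, 25.4 + 2.27) = (23.13, 27.67)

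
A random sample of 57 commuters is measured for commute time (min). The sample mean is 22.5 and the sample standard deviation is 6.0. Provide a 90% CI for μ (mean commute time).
(21.17, 23.83)

t-interval (σ unknown):
df = n - 1 = 56
t* = 1.673 for 90% confidence

Margin of error = t* · s/√n = 1.673 · 6.0/√57 = 1.33

CI: (21.17, 23.83)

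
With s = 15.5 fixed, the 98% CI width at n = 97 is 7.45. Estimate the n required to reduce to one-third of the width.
n ≈ 873

CI width ∝ 1/√n
To reduce width by factor 3, need √n to grow by 3 → need 3² = 9 times as many samples.

Current: n = 97, width = 7.45
New: n = 873, width ≈ 2.45

Width reduced by factor of 7.45/2.45 = 3.04.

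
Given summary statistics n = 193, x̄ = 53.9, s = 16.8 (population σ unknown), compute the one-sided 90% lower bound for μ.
μ ≥ 52.34

Lower bound (one-sided):
t* = 1.286 (one-sided for 90%)
Lower bound = x̄ - t* · s/√n = 53.9 - 1.286 · 16.8/√193 = 52.34

We are 90% confident that μ ≥ 52.34.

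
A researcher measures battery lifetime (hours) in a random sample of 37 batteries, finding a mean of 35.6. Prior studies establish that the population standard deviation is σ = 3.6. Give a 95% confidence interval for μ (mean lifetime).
(34.44, 36.76)

z-interval (σ known):
z* = 1.960 for 95% confidence

Margin of error = z* · σ/√n = 1.960 · 3.6/√37 = 1.16

CI: (35.6 - 1.16, 35.6 + 1.16) = (34.44, 36.76)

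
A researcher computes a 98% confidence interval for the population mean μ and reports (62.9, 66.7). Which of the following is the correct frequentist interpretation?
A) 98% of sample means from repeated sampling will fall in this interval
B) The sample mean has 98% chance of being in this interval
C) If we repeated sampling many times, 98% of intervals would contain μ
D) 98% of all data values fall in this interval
C

A) Wrong — coverage applies to intervals containing μ, not to future x̄ values.
B) Wrong — x̄ is observed and sits in the interval by construction.
C) Correct — this is the frequentist long-run coverage interpretation.
D) Wrong — a CI is about the parameter μ, not individual data values.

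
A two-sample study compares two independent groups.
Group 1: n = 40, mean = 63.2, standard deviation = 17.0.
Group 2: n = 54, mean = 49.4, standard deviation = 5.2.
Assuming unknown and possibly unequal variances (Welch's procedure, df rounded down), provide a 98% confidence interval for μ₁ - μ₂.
(7.09, 20.51)

Difference: x̄₁ - x̄₂ = 13.80
SE = √(s₁²/n₁ + s₂²/n₂) = √(17.0²/40 + 5.2²/54) = 2.7795
df = 44.44 → 44 (Welch–Satterthwaite, rounded down)
t* = 2.414

CI: 13.80 ± 2.414 · 2.7795 = 13.80 ± 6.71 = (7.09, 20.51)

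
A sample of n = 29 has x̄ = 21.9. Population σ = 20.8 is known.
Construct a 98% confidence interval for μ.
(12.92, 30.88)

z-interval (σ known):
z* = 2.326 for 98% confidence

Margin of error = z* · σ/√n = 2.326 · 20.8/√29 = 8.98

CI: (21.9 - 8.98, 21.9 + 8.98) = (12.92, 30.88)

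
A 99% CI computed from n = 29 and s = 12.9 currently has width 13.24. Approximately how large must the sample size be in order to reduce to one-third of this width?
n ≈ 261

CI width ∝ 1/√n
To reduce width by factor 3, need √n to grow by 3 → need 3² = 9 times as many samples.

Current: n = 29, width = 13.24
New: n = 261, width ≈ 4.14

Width reduced by factor of 13.24/4.14 = 3.20.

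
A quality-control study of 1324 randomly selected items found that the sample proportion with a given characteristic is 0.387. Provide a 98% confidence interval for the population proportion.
(0.356, 0.418)

Proportion CI:
SE = √(p̂(1-p̂)/n) = √(0.387 · 0.613 / 1324) = 0.01339

z* = 2.326
Margin = z* · SE = 2.326 · 0.01339 = 0.0311

CI: 0.387 ± 0.0311 = (0.356, 0.418)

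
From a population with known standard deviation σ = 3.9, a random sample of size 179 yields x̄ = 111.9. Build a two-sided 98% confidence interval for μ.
(111.22, 112.58)

z-interval (σ known):
z* = 2.326 for 98% confidence

Margin of error = z* · σ/√n = 2.326 · 3.9/√179 = 0.68

CI: (111.9 - 0.68, 111.9 + 0.68) = (111.22, 112.58)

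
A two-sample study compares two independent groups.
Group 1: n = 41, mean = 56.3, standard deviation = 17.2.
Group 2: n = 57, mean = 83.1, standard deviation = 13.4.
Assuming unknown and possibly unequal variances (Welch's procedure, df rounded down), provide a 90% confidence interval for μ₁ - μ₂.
(-32.16, -21.44)

Difference: x̄₁ - x̄₂ = -26.80
SE = √(s₁²/n₁ + s₂²/n₂) = √(17.2²/41 + 13.4²/57) = 3.2196
df = 72.66 → 72 (Welch–Satterthwaite, rounded down)
t* = 1.666

CI: -26.80 ± 1.666 · 3.2196 = -26.80 ± 5.36 = (-32.16, -21.44)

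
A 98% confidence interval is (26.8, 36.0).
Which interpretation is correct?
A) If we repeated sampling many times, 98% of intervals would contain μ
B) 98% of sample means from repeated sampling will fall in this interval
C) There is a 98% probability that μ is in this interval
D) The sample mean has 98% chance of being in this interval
A

A) Correct — this is the frequentist long-run coverage interpretation.
B) Wrong — coverage applies to intervals containing μ, not to future x̄ values.
C) Wrong — μ is fixed; the randomness lives in the interval, not in μ.
D) Wrong — x̄ is observed and sits in the interval by construction.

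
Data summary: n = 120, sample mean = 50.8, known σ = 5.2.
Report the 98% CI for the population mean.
(49.70, 51.90)

z-interval (σ known):
z* = 2.326 for 98% confidence

Margin of error = z* · σ/√n = 2.326 · 5.2/√120 = 1.10

CI: (50.8 - 1.10, 50.8 + 1.10) = (49.70, 51.90)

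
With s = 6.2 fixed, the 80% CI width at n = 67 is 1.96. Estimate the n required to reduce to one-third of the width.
n ≈ 603

CI width ∝ 1/√n
To reduce width by factor 3, need √n to grow by 3 → need 3² = 9 times as many samples.

Current: n = 67, width = 1.96
New: n = 603, width ≈ 0.65

Width reduced by factor of 1.96/0.65 = 3.02.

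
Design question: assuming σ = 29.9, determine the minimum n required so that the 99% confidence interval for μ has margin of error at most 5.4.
n ≥ 204

For margin E ≤ 5.4:
n ≥ (z* · σ / E)²
n ≥ (2.576 · 29.9 / 5.4)²
n ≥ 203.44

Minimum n = 204 (rounding up)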